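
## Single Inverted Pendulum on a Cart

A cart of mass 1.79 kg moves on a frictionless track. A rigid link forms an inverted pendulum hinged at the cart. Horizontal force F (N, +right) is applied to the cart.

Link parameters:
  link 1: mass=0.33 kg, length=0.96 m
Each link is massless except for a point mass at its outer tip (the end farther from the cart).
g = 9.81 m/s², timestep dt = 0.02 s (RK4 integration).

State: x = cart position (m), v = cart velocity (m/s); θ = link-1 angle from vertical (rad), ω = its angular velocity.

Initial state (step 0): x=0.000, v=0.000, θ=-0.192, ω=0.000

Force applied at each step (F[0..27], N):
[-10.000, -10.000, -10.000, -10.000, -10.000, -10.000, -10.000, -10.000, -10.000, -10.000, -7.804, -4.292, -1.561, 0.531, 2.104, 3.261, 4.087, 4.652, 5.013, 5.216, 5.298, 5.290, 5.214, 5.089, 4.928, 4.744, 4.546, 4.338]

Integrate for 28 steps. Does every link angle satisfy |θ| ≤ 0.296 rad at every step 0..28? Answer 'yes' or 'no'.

apply F[0]=-10.000 → step 1: x=-0.001, v=-0.104, θ=-0.191, ω=0.068
apply F[1]=-10.000 → step 2: x=-0.004, v=-0.209, θ=-0.189, ω=0.136
apply F[2]=-10.000 → step 3: x=-0.009, v=-0.313, θ=-0.186, ω=0.204
apply F[3]=-10.000 → step 4: x=-0.017, v=-0.418, θ=-0.181, ω=0.274
apply F[4]=-10.000 → step 5: x=-0.026, v=-0.523, θ=-0.175, ω=0.346
apply F[5]=-10.000 → step 6: x=-0.038, v=-0.628, θ=-0.167, ω=0.419
apply F[6]=-10.000 → step 7: x=-0.051, v=-0.733, θ=-0.158, ω=0.494
apply F[7]=-10.000 → step 8: x=-0.067, v=-0.839, θ=-0.147, ω=0.572
apply F[8]=-10.000 → step 9: x=-0.085, v=-0.946, θ=-0.135, ω=0.653
apply F[9]=-10.000 → step 10: x=-0.105, v=-1.053, θ=-0.121, ω=0.737
apply F[10]=-7.804 → step 11: x=-0.127, v=-1.136, θ=-0.106, ω=0.800
apply F[11]=-4.292 → step 12: x=-0.150, v=-1.181, θ=-0.090, ω=0.827
apply F[12]=-1.561 → step 13: x=-0.174, v=-1.195, θ=-0.073, ω=0.825
apply F[13]=+0.531 → step 14: x=-0.197, v=-1.187, θ=-0.057, ω=0.803
apply F[14]=+2.104 → step 15: x=-0.221, v=-1.162, θ=-0.041, ω=0.767
apply F[15]=+3.261 → step 16: x=-0.244, v=-1.124, θ=-0.026, ω=0.721
apply F[16]=+4.087 → step 17: x=-0.266, v=-1.078, θ=-0.012, ω=0.669
apply F[17]=+4.652 → step 18: x=-0.287, v=-1.026, θ=0.000, ω=0.614
apply F[18]=+5.013 → step 19: x=-0.307, v=-0.970, θ=0.012, ω=0.557
apply F[19]=+5.216 → step 20: x=-0.326, v=-0.912, θ=0.023, ω=0.500
apply F[20]=+5.298 → step 21: x=-0.343, v=-0.854, θ=0.032, ω=0.445
apply F[21]=+5.290 → step 22: x=-0.360, v=-0.796, θ=0.040, ω=0.392
apply F[22]=+5.214 → step 23: x=-0.375, v=-0.740, θ=0.048, ω=0.343
apply F[23]=+5.089 → step 24: x=-0.389, v=-0.685, θ=0.054, ω=0.296
apply F[24]=+4.928 → step 25: x=-0.403, v=-0.632, θ=0.060, ω=0.252
apply F[25]=+4.744 → step 26: x=-0.415, v=-0.581, θ=0.064, ω=0.212
apply F[26]=+4.546 → step 27: x=-0.426, v=-0.533, θ=0.068, ω=0.175
apply F[27]=+4.338 → step 28: x=-0.436, v=-0.487, θ=0.071, ω=0.142
Max |angle| over trajectory = 0.192 rad; bound = 0.296 → within bound.

Answer: yes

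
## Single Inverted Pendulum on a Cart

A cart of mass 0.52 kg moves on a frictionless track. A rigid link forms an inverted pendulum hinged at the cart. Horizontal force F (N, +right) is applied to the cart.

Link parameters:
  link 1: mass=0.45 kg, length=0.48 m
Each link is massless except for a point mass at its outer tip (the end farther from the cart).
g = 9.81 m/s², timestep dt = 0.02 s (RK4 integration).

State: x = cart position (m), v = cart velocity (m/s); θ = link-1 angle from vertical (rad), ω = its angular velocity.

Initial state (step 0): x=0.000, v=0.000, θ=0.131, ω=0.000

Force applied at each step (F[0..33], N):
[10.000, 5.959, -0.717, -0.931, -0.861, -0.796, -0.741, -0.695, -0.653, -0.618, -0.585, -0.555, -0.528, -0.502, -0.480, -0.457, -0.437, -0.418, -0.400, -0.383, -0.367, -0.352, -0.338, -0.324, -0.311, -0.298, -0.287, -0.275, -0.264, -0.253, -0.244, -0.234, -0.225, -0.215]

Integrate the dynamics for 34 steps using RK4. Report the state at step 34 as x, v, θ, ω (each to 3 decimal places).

Answer: x=0.131, v=0.019, θ=-0.021, ω=0.029

Derivation:
apply F[0]=+10.000 → step 1: x=0.004, v=0.358, θ=0.124, ω=-0.687
apply F[1]=+5.959 → step 2: x=0.013, v=0.566, θ=0.107, ω=-1.070
apply F[2]=-0.717 → step 3: x=0.024, v=0.523, θ=0.086, ω=-0.943
apply F[3]=-0.931 → step 4: x=0.034, v=0.475, θ=0.069, ω=-0.811
apply F[4]=-0.861 → step 5: x=0.043, v=0.432, θ=0.054, ω=-0.696
apply F[5]=-0.796 → step 6: x=0.051, v=0.394, θ=0.041, ω=-0.597
apply F[6]=-0.741 → step 7: x=0.059, v=0.359, θ=0.030, ω=-0.511
apply F[7]=-0.695 → step 8: x=0.065, v=0.328, θ=0.020, ω=-0.437
apply F[8]=-0.653 → step 9: x=0.072, v=0.301, θ=0.012, ω=-0.372
apply F[9]=-0.618 → step 10: x=0.077, v=0.275, θ=0.006, ω=-0.316
apply F[10]=-0.585 → step 11: x=0.083, v=0.252, θ=-0.000, ω=-0.267
apply F[11]=-0.555 → step 12: x=0.088, v=0.232, θ=-0.005, ω=-0.225
apply F[12]=-0.528 → step 13: x=0.092, v=0.213, θ=-0.009, ω=-0.188
apply F[13]=-0.502 → step 14: x=0.096, v=0.195, θ=-0.013, ω=-0.156
apply F[14]=-0.480 → step 15: x=0.100, v=0.179, θ=-0.016, ω=-0.128
apply F[15]=-0.457 → step 16: x=0.103, v=0.164, θ=-0.018, ω=-0.105
apply F[16]=-0.437 → step 17: x=0.106, v=0.151, θ=-0.020, ω=-0.084
apply F[17]=-0.418 → step 18: x=0.109, v=0.138, θ=-0.021, ω=-0.066
apply F[18]=-0.400 → step 19: x=0.112, v=0.126, θ=-0.022, ω=-0.051
apply F[19]=-0.383 → step 20: x=0.114, v=0.116, θ=-0.023, ω=-0.038
apply F[20]=-0.367 → step 21: x=0.117, v=0.106, θ=-0.024, ω=-0.026
apply F[21]=-0.352 → step 22: x=0.119, v=0.096, θ=-0.024, ω=-0.017
apply F[22]=-0.338 → step 23: x=0.120, v=0.087, θ=-0.025, ω=-0.008
apply F[23]=-0.324 → step 24: x=0.122, v=0.079, θ=-0.025, ω=-0.001
apply F[24]=-0.311 → step 25: x=0.124, v=0.071, θ=-0.025, ω=0.005
apply F[25]=-0.298 → step 26: x=0.125, v=0.064, θ=-0.025, ω=0.010
apply F[26]=-0.287 → step 27: x=0.126, v=0.057, θ=-0.024, ω=0.014
apply F[27]=-0.275 → step 28: x=0.127, v=0.051, θ=-0.024, ω=0.018
apply F[28]=-0.264 → step 29: x=0.128, v=0.045, θ=-0.024, ω=0.021
apply F[29]=-0.253 → step 30: x=0.129, v=0.039, θ=-0.023, ω=0.023
apply F[30]=-0.244 → step 31: x=0.130, v=0.033, θ=-0.023, ω=0.025
apply F[31]=-0.234 → step 32: x=0.130, v=0.028, θ=-0.022, ω=0.027
apply F[32]=-0.225 → step 33: x=0.131, v=0.023, θ=-0.022, ω=0.028
apply F[33]=-0.215 → step 34: x=0.131, v=0.019, θ=-0.021, ω=0.029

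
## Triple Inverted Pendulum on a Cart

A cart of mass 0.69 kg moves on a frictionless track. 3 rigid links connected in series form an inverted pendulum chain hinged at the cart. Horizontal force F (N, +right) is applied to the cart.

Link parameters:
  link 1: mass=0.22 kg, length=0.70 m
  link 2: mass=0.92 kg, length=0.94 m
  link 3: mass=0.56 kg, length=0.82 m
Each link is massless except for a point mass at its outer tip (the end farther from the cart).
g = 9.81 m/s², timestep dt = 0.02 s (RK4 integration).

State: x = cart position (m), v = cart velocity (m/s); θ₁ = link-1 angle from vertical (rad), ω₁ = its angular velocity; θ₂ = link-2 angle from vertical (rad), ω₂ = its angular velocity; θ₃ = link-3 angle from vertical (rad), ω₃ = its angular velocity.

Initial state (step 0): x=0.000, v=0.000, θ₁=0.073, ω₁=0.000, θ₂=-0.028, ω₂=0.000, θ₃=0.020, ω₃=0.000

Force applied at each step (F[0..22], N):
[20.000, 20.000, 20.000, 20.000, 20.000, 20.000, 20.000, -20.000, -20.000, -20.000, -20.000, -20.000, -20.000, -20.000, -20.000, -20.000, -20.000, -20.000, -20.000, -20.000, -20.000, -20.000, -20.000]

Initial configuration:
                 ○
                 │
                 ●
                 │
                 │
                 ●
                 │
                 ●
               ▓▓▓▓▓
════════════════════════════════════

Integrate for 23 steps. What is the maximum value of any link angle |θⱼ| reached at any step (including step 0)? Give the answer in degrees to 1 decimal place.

Answer: 79.7°

Derivation:
apply F[0]=+20.000 → step 1: x=0.005, v=0.542, θ₁=0.068, ω₁=-0.544, θ₂=-0.030, ω₂=-0.185, θ₃=0.020, ω₃=0.021
apply F[1]=+20.000 → step 2: x=0.022, v=1.091, θ₁=0.051, ω₁=-1.129, θ₂=-0.035, ω₂=-0.349, θ₃=0.021, ω₃=0.042
apply F[2]=+20.000 → step 3: x=0.049, v=1.654, θ₁=0.022, ω₁=-1.792, θ₂=-0.044, ω₂=-0.467, θ₃=0.022, ω₃=0.063
apply F[3]=+20.000 → step 4: x=0.088, v=2.232, θ₁=-0.021, ω₁=-2.557, θ₂=-0.054, ω₂=-0.526, θ₃=0.023, ω₃=0.080
apply F[4]=+20.000 → step 5: x=0.138, v=2.815, θ₁=-0.081, ω₁=-3.395, θ₂=-0.064, ω₂=-0.534, θ₃=0.025, ω₃=0.085
apply F[5]=+20.000 → step 6: x=0.200, v=3.372, θ₁=-0.157, ω₁=-4.176, θ₂=-0.075, ω₂=-0.564, θ₃=0.027, ω₃=0.071
apply F[6]=+20.000 → step 7: x=0.273, v=3.865, θ₁=-0.246, ω₁=-4.720, θ₂=-0.088, ω₂=-0.726, θ₃=0.028, ω₃=0.034
apply F[7]=-20.000 → step 8: x=0.345, v=3.321, θ₁=-0.334, ω₁=-4.147, θ₂=-0.102, ω₂=-0.647, θ₃=0.028, ω₃=0.045
apply F[8]=-20.000 → step 9: x=0.406, v=2.825, θ₁=-0.414, ω₁=-3.818, θ₂=-0.113, ω₂=-0.452, θ₃=0.030, ω₃=0.069
apply F[9]=-20.000 → step 10: x=0.458, v=2.359, θ₁=-0.488, ω₁=-3.654, θ₂=-0.119, ω₂=-0.176, θ₃=0.031, ω₃=0.098
apply F[10]=-20.000 → step 11: x=0.501, v=1.907, θ₁=-0.561, ω₁=-3.595, θ₂=-0.119, ω₂=0.150, θ₃=0.033, ω₃=0.126
apply F[11]=-20.000 → step 12: x=0.534, v=1.459, θ₁=-0.632, ω₁=-3.593, θ₂=-0.113, ω₂=0.502, θ₃=0.036, ω₃=0.151
apply F[12]=-20.000 → step 13: x=0.559, v=1.007, θ₁=-0.705, ω₁=-3.618, θ₂=-0.099, ω₂=0.863, θ₃=0.039, ω₃=0.171
apply F[13]=-20.000 → step 14: x=0.574, v=0.550, θ₁=-0.777, ω₁=-3.648, θ₂=-0.078, ω₂=1.223, θ₃=0.043, ω₃=0.185
apply F[14]=-20.000 → step 15: x=0.581, v=0.084, θ₁=-0.850, ω₁=-3.667, θ₂=-0.050, ω₂=1.576, θ₃=0.047, ω₃=0.194
apply F[15]=-20.000 → step 16: x=0.578, v=-0.389, θ₁=-0.924, ω₁=-3.669, θ₂=-0.015, ω₂=1.920, θ₃=0.051, ω₃=0.199
apply F[16]=-20.000 → step 17: x=0.565, v=-0.868, θ₁=-0.997, ω₁=-3.646, θ₂=0.026, ω₂=2.257, θ₃=0.055, ω₃=0.200
apply F[17]=-20.000 → step 18: x=0.543, v=-1.351, θ₁=-1.069, ω₁=-3.594, θ₂=0.075, ω₂=2.589, θ₃=0.059, ω₃=0.201
apply F[18]=-20.000 → step 19: x=0.511, v=-1.835, θ₁=-1.141, ω₁=-3.507, θ₂=0.130, ω₂=2.924, θ₃=0.063, ω₃=0.201
apply F[19]=-20.000 → step 20: x=0.470, v=-2.316, θ₁=-1.209, ω₁=-3.376, θ₂=0.192, ω₂=3.268, θ₃=0.067, ω₃=0.204
apply F[20]=-20.000 → step 21: x=0.419, v=-2.792, θ₁=-1.275, ω₁=-3.190, θ₂=0.261, ω₂=3.631, θ₃=0.071, ω₃=0.211
apply F[21]=-20.000 → step 22: x=0.358, v=-3.255, θ₁=-1.337, ω₁=-2.930, θ₂=0.337, ω₂=4.026, θ₃=0.075, ω₃=0.228
apply F[22]=-20.000 → step 23: x=0.288, v=-3.700, θ₁=-1.392, ω₁=-2.571, θ₂=0.422, ω₂=4.468, θ₃=0.080, ω₃=0.259
Max |angle| over trajectory = 1.392 rad = 79.7°.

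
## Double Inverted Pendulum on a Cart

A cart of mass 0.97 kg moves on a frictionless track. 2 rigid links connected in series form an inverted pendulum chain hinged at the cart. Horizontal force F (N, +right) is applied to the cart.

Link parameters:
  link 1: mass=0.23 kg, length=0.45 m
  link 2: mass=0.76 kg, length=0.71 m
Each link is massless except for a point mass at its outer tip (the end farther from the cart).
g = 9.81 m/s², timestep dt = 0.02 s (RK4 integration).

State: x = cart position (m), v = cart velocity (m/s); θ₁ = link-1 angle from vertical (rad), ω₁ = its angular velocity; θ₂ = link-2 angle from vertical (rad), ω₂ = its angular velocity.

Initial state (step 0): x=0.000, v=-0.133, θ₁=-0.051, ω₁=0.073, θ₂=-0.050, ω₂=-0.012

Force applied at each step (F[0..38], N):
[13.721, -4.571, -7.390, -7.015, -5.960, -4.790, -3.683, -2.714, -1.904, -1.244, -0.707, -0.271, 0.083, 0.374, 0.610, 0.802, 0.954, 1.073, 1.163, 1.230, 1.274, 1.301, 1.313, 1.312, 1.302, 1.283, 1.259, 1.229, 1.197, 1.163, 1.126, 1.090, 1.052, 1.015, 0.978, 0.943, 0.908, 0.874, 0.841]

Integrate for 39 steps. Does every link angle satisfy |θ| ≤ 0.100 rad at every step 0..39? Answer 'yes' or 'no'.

Answer: yes

Derivation:
apply F[0]=+13.721 → step 1: x=0.000, v=0.160, θ₁=-0.056, ω₁=-0.602, θ₂=-0.050, ω₂=-0.009
apply F[1]=-4.571 → step 2: x=0.003, v=0.078, θ₁=-0.067, ω₁=-0.465, θ₂=-0.050, ω₂=0.004
apply F[2]=-7.390 → step 3: x=0.003, v=-0.060, θ₁=-0.074, ω₁=-0.221, θ₂=-0.050, ω₂=0.030
apply F[3]=-7.015 → step 4: x=0.000, v=-0.189, θ₁=-0.076, ω₁=-0.007, θ₂=-0.049, ω₂=0.062
apply F[4]=-5.960 → step 5: x=-0.005, v=-0.296, θ₁=-0.074, ω₁=0.158, θ₂=-0.047, ω₂=0.095
apply F[5]=-4.790 → step 6: x=-0.011, v=-0.380, θ₁=-0.070, ω₁=0.274, θ₂=-0.045, ω₂=0.127
apply F[6]=-3.683 → step 7: x=-0.020, v=-0.442, θ₁=-0.064, ω₁=0.348, θ₂=-0.042, ω₂=0.155
apply F[7]=-2.714 → step 8: x=-0.029, v=-0.486, θ₁=-0.057, ω₁=0.391, θ₂=-0.039, ω₂=0.178
apply F[8]=-1.904 → step 9: x=-0.039, v=-0.515, θ₁=-0.049, ω₁=0.410, θ₂=-0.035, ω₂=0.197
apply F[9]=-1.244 → step 10: x=-0.049, v=-0.532, θ₁=-0.040, ω₁=0.412, θ₂=-0.031, ω₂=0.210
apply F[10]=-0.707 → step 11: x=-0.060, v=-0.539, θ₁=-0.032, ω₁=0.402, θ₂=-0.027, ω₂=0.218
apply F[11]=-0.271 → step 12: x=-0.071, v=-0.539, θ₁=-0.024, ω₁=0.385, θ₂=-0.023, ω₂=0.223
apply F[12]=+0.083 → step 13: x=-0.081, v=-0.533, θ₁=-0.017, ω₁=0.362, θ₂=-0.018, ω₂=0.223
apply F[13]=+0.374 → step 14: x=-0.092, v=-0.523, θ₁=-0.010, ω₁=0.337, θ₂=-0.014, ω₂=0.220
apply F[14]=+0.610 → step 15: x=-0.102, v=-0.509, θ₁=-0.004, ω₁=0.310, θ₂=-0.009, ω₂=0.215
apply F[15]=+0.802 → step 16: x=-0.112, v=-0.492, θ₁=0.002, ω₁=0.282, θ₂=-0.005, ω₂=0.207
apply F[16]=+0.954 → step 17: x=-0.122, v=-0.474, θ₁=0.008, ω₁=0.254, θ₂=-0.001, ω₂=0.197
apply F[17]=+1.073 → step 18: x=-0.131, v=-0.454, θ₁=0.012, ω₁=0.227, θ₂=0.003, ω₂=0.186
apply F[18]=+1.163 → step 19: x=-0.140, v=-0.432, θ₁=0.017, ω₁=0.201, θ₂=0.006, ω₂=0.174
apply F[19]=+1.230 → step 20: x=-0.149, v=-0.411, θ₁=0.021, ω₁=0.176, θ₂=0.010, ω₂=0.162
apply F[20]=+1.274 → step 21: x=-0.157, v=-0.389, θ₁=0.024, ω₁=0.153, θ₂=0.013, ω₂=0.149
apply F[21]=+1.301 → step 22: x=-0.164, v=-0.367, θ₁=0.027, ω₁=0.132, θ₂=0.016, ω₂=0.136
apply F[22]=+1.313 → step 23: x=-0.171, v=-0.346, θ₁=0.029, ω₁=0.112, θ₂=0.018, ω₂=0.123
apply F[23]=+1.312 → step 24: x=-0.178, v=-0.325, θ₁=0.031, ω₁=0.093, θ₂=0.021, ω₂=0.110
apply F[24]=+1.302 → step 25: x=-0.184, v=-0.304, θ₁=0.033, ω₁=0.077, θ₂=0.023, ω₂=0.098
apply F[25]=+1.283 → step 26: x=-0.190, v=-0.285, θ₁=0.034, ω₁=0.062, θ₂=0.025, ω₂=0.086
apply F[26]=+1.259 → step 27: x=-0.196, v=-0.266, θ₁=0.035, ω₁=0.048, θ₂=0.026, ω₂=0.075
apply F[27]=+1.229 → step 28: x=-0.201, v=-0.247, θ₁=0.036, ω₁=0.037, θ₂=0.028, ω₂=0.064
apply F[28]=+1.197 → step 29: x=-0.206, v=-0.230, θ₁=0.037, ω₁=0.026, θ₂=0.029, ω₂=0.054
apply F[29]=+1.163 → step 30: x=-0.210, v=-0.213, θ₁=0.037, ω₁=0.016, θ₂=0.030, ω₂=0.045
apply F[30]=+1.126 → step 31: x=-0.214, v=-0.198, θ₁=0.037, ω₁=0.008, θ₂=0.031, ω₂=0.037
apply F[31]=+1.090 → step 32: x=-0.218, v=-0.183, θ₁=0.038, ω₁=0.001, θ₂=0.031, ω₂=0.029
apply F[32]=+1.052 → step 33: x=-0.221, v=-0.169, θ₁=0.037, ω₁=-0.005, θ₂=0.032, ω₂=0.021
apply F[33]=+1.015 → step 34: x=-0.225, v=-0.155, θ₁=0.037, ω₁=-0.011, θ₂=0.032, ω₂=0.015
apply F[34]=+0.978 → step 35: x=-0.228, v=-0.143, θ₁=0.037, ω₁=-0.016, θ₂=0.032, ω₂=0.009
apply F[35]=+0.943 → step 36: x=-0.230, v=-0.130, θ₁=0.037, ω₁=-0.020, θ₂=0.032, ω₂=0.003
apply F[36]=+0.908 → step 37: x=-0.233, v=-0.119, θ₁=0.036, ω₁=-0.023, θ₂=0.032, ω₂=-0.002
apply F[37]=+0.874 → step 38: x=-0.235, v=-0.108, θ₁=0.036, ω₁=-0.026, θ₂=0.032, ω₂=-0.006
apply F[38]=+0.841 → step 39: x=-0.237, v=-0.098, θ₁=0.035, ω₁=-0.029, θ₂=0.032, ω₂=-0.010
Max |angle| over trajectory = 0.076 rad; bound = 0.100 → within bound.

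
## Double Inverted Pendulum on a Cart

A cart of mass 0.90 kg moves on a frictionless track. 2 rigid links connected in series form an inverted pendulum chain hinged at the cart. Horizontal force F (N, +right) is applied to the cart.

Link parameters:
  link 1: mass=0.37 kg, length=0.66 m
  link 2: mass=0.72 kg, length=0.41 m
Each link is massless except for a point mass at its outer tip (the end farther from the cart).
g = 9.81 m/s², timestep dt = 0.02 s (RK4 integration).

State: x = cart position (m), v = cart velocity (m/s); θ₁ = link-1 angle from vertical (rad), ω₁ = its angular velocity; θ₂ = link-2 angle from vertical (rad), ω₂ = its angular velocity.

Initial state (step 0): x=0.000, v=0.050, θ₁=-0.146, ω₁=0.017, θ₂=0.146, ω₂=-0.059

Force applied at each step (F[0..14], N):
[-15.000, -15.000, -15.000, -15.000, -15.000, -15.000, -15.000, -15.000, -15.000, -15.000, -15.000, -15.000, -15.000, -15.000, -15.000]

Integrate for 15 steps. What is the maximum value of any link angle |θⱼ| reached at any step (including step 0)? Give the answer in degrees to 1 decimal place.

apply F[0]=-15.000 → step 1: x=-0.002, v=-0.248, θ₁=-0.143, ω₁=0.255, θ₂=0.149, ω₂=0.362
apply F[1]=-15.000 → step 2: x=-0.010, v=-0.547, θ₁=-0.136, ω₁=0.500, θ₂=0.160, ω₂=0.778
apply F[2]=-15.000 → step 3: x=-0.024, v=-0.851, θ₁=-0.123, ω₁=0.761, θ₂=0.180, ω₂=1.183
apply F[3]=-15.000 → step 4: x=-0.044, v=-1.159, θ₁=-0.105, ω₁=1.045, θ₂=0.208, ω₂=1.570
apply F[4]=-15.000 → step 5: x=-0.070, v=-1.474, θ₁=-0.081, ω₁=1.361, θ₂=0.243, ω₂=1.929
apply F[5]=-15.000 → step 6: x=-0.103, v=-1.797, θ₁=-0.050, ω₁=1.718, θ₂=0.285, ω₂=2.244
apply F[6]=-15.000 → step 7: x=-0.142, v=-2.126, θ₁=-0.012, ω₁=2.124, θ₂=0.332, ω₂=2.498
apply F[7]=-15.000 → step 8: x=-0.188, v=-2.460, θ₁=0.035, ω₁=2.586, θ₂=0.384, ω₂=2.668
apply F[8]=-15.000 → step 9: x=-0.241, v=-2.795, θ₁=0.092, ω₁=3.108, θ₂=0.438, ω₂=2.730
apply F[9]=-15.000 → step 10: x=-0.300, v=-3.123, θ₁=0.160, ω₁=3.686, θ₂=0.492, ω₂=2.659
apply F[10]=-15.000 → step 11: x=-0.365, v=-3.433, θ₁=0.239, ω₁=4.305, θ₂=0.543, ω₂=2.445
apply F[11]=-15.000 → step 12: x=-0.437, v=-3.707, θ₁=0.332, ω₁=4.934, θ₂=0.589, ω₂=2.103
apply F[12]=-15.000 → step 13: x=-0.513, v=-3.925, θ₁=0.437, ω₁=5.520, θ₂=0.627, ω₂=1.696
apply F[13]=-15.000 → step 14: x=-0.593, v=-4.067, θ₁=0.552, ω₁=5.997, θ₂=0.657, ω₂=1.345
apply F[14]=-15.000 → step 15: x=-0.676, v=-4.132, θ₁=0.675, ω₁=6.313, θ₂=0.682, ω₂=1.190
Max |angle| over trajectory = 0.682 rad = 39.1°.

Answer: 39.1°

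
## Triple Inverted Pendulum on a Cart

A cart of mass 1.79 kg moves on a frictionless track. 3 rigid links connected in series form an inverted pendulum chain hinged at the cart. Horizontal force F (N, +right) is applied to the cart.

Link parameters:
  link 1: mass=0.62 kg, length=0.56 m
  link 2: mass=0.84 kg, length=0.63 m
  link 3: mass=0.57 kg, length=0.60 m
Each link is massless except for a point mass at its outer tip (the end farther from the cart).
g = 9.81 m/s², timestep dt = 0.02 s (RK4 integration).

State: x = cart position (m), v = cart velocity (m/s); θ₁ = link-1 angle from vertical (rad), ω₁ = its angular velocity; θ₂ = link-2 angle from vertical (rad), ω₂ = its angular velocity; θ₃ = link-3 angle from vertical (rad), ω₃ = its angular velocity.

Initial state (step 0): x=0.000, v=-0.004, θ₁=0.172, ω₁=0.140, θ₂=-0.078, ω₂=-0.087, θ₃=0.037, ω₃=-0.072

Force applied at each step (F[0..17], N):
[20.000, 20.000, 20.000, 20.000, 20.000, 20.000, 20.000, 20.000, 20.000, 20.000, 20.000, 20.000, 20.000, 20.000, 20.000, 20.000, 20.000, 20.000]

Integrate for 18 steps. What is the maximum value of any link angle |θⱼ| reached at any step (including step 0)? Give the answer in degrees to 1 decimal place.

Answer: 53.1°

Derivation:
apply F[0]=+20.000 → step 1: x=0.002, v=0.181, θ₁=0.174, ω₁=0.066, θ₂=-0.083, ω₂=-0.365, θ₃=0.036, ω₃=-0.011
apply F[1]=+20.000 → step 2: x=0.007, v=0.367, θ₁=0.175, ω₁=-0.006, θ₂=-0.093, ω₂=-0.648, θ₃=0.037, ω₃=0.053
apply F[2]=+20.000 → step 3: x=0.016, v=0.553, θ₁=0.174, ω₁=-0.078, θ₂=-0.108, ω₂=-0.938, θ₃=0.038, ω₃=0.121
apply F[3]=+20.000 → step 4: x=0.029, v=0.742, θ₁=0.172, ω₁=-0.154, θ₂=-0.130, ω₂=-1.234, θ₃=0.041, ω₃=0.194
apply F[4]=+20.000 → step 5: x=0.046, v=0.933, θ₁=0.168, ω₁=-0.240, θ₂=-0.158, ω₂=-1.536, θ₃=0.046, ω₃=0.274
apply F[5]=+20.000 → step 6: x=0.067, v=1.127, θ₁=0.162, ω₁=-0.340, θ₂=-0.192, ω₂=-1.841, θ₃=0.052, ω₃=0.358
apply F[6]=+20.000 → step 7: x=0.091, v=1.325, θ₁=0.154, ω₁=-0.462, θ₂=-0.231, ω₂=-2.142, θ₃=0.060, ω₃=0.444
apply F[7]=+20.000 → step 8: x=0.120, v=1.526, θ₁=0.143, ω₁=-0.614, θ₂=-0.277, ω₂=-2.434, θ₃=0.070, ω₃=0.528
apply F[8]=+20.000 → step 9: x=0.152, v=1.732, θ₁=0.129, ω₁=-0.804, θ₂=-0.329, ω₂=-2.709, θ₃=0.082, ω₃=0.605
apply F[9]=+20.000 → step 10: x=0.189, v=1.943, θ₁=0.111, ω₁=-1.037, θ₂=-0.385, ω₂=-2.960, θ₃=0.094, ω₃=0.667
apply F[10]=+20.000 → step 11: x=0.230, v=2.157, θ₁=0.087, ω₁=-1.321, θ₂=-0.447, ω₂=-3.178, θ₃=0.108, ω₃=0.710
apply F[11]=+20.000 → step 12: x=0.275, v=2.375, θ₁=0.057, ω₁=-1.658, θ₂=-0.512, ω₂=-3.357, θ₃=0.123, ω₃=0.729
apply F[12]=+20.000 → step 13: x=0.325, v=2.596, θ₁=0.020, ω₁=-2.052, θ₂=-0.581, ω₂=-3.488, θ₃=0.137, ω₃=0.719
apply F[13]=+20.000 → step 14: x=0.379, v=2.820, θ₁=-0.025, ω₁=-2.503, θ₂=-0.651, ω₂=-3.562, θ₃=0.151, ω₃=0.676
apply F[14]=+20.000 → step 15: x=0.438, v=3.044, θ₁=-0.080, ω₁=-3.011, θ₂=-0.723, ω₂=-3.568, θ₃=0.164, ω₃=0.597
apply F[15]=+20.000 → step 16: x=0.501, v=3.265, θ₁=-0.146, ω₁=-3.573, θ₂=-0.794, ω₂=-3.494, θ₃=0.175, ω₃=0.479
apply F[16]=+20.000 → step 17: x=0.568, v=3.480, θ₁=-0.223, ω₁=-4.181, θ₂=-0.862, ω₂=-3.326, θ₃=0.183, ω₃=0.315
apply F[17]=+20.000 → step 18: x=0.640, v=3.680, θ₁=-0.313, ω₁=-4.827, θ₂=-0.926, ω₂=-3.051, θ₃=0.187, ω₃=0.099
Max |angle| over trajectory = 0.926 rad = 53.1°.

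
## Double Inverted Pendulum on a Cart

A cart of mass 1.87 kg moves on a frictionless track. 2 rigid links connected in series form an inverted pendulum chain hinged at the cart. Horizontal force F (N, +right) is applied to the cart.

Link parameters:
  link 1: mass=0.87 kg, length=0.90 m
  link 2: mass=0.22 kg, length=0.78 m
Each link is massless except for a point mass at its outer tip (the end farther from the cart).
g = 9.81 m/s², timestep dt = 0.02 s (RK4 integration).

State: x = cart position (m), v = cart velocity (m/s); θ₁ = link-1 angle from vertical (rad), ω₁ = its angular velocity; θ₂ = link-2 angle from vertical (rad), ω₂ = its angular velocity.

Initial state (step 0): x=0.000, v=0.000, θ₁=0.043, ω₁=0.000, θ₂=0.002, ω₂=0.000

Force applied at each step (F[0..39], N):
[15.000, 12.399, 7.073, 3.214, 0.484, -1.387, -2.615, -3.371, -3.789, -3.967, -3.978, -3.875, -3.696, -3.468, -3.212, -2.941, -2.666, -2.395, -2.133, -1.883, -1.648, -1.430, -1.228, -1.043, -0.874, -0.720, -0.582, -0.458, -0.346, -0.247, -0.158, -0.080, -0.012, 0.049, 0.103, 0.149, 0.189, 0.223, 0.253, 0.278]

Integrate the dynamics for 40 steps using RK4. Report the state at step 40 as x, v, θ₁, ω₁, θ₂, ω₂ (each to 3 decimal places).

apply F[0]=+15.000 → step 1: x=0.002, v=0.155, θ₁=0.041, ω₁=-0.161, θ₂=0.002, ω₂=-0.013
apply F[1]=+12.399 → step 2: x=0.006, v=0.283, θ₁=0.037, ω₁=-0.292, θ₂=0.001, ω₂=-0.025
apply F[2]=+7.073 → step 3: x=0.012, v=0.355, θ₁=0.030, ω₁=-0.363, θ₂=0.001, ω₂=-0.036
apply F[3]=+3.214 → step 4: x=0.020, v=0.387, θ₁=0.023, ω₁=-0.391, θ₂=0.000, ω₂=-0.044
apply F[4]=+0.484 → step 5: x=0.028, v=0.390, θ₁=0.015, ω₁=-0.389, θ₂=-0.001, ω₂=-0.050
apply F[5]=-1.387 → step 6: x=0.035, v=0.374, θ₁=0.007, ω₁=-0.368, θ₂=-0.002, ω₂=-0.054
apply F[6]=-2.615 → step 7: x=0.042, v=0.345, θ₁=0.000, ω₁=-0.335, θ₂=-0.003, ω₂=-0.056
apply F[7]=-3.371 → step 8: x=0.049, v=0.309, θ₁=-0.006, ω₁=-0.296, θ₂=-0.004, ω₂=-0.056
apply F[8]=-3.789 → step 9: x=0.055, v=0.270, θ₁=-0.011, ω₁=-0.254, θ₂=-0.005, ω₂=-0.054
apply F[9]=-3.967 → step 10: x=0.060, v=0.229, θ₁=-0.016, ω₁=-0.212, θ₂=-0.006, ω₂=-0.052
apply F[10]=-3.978 → step 11: x=0.064, v=0.189, θ₁=-0.020, ω₁=-0.172, θ₂=-0.007, ω₂=-0.048
apply F[11]=-3.875 → step 12: x=0.067, v=0.150, θ₁=-0.023, ω₁=-0.134, θ₂=-0.008, ω₂=-0.044
apply F[12]=-3.696 → step 13: x=0.070, v=0.113, θ₁=-0.025, ω₁=-0.099, θ₂=-0.009, ω₂=-0.039
apply F[13]=-3.468 → step 14: x=0.072, v=0.079, θ₁=-0.027, ω₁=-0.068, θ₂=-0.010, ω₂=-0.034
apply F[14]=-3.212 → step 15: x=0.073, v=0.048, θ₁=-0.028, ω₁=-0.040, θ₂=-0.010, ω₂=-0.028
apply F[15]=-2.941 → step 16: x=0.074, v=0.019, θ₁=-0.029, ω₁=-0.016, θ₂=-0.011, ω₂=-0.023
apply F[16]=-2.666 → step 17: x=0.074, v=-0.006, θ₁=-0.029, ω₁=0.005, θ₂=-0.011, ω₂=-0.017
apply F[17]=-2.395 → step 18: x=0.073, v=-0.028, θ₁=-0.028, ω₁=0.022, θ₂=-0.012, ω₂=-0.012
apply F[18]=-2.133 → step 19: x=0.073, v=-0.048, θ₁=-0.028, ω₁=0.037, θ₂=-0.012, ω₂=-0.007
apply F[19]=-1.883 → step 20: x=0.072, v=-0.065, θ₁=-0.027, ω₁=0.049, θ₂=-0.012, ω₂=-0.002
apply F[20]=-1.648 → step 21: x=0.070, v=-0.079, θ₁=-0.026, ω₁=0.059, θ₂=-0.012, ω₂=0.003
apply F[21]=-1.430 → step 22: x=0.068, v=-0.092, θ₁=-0.025, ω₁=0.066, θ₂=-0.012, ω₂=0.007
apply F[22]=-1.228 → step 23: x=0.066, v=-0.102, θ₁=-0.023, ω₁=0.072, θ₂=-0.012, ω₂=0.011
apply F[23]=-1.043 → step 24: x=0.064, v=-0.111, θ₁=-0.022, ω₁=0.076, θ₂=-0.011, ω₂=0.015
apply F[24]=-0.874 → step 25: x=0.062, v=-0.118, θ₁=-0.020, ω₁=0.078, θ₂=-0.011, ω₂=0.018
apply F[25]=-0.720 → step 26: x=0.060, v=-0.123, θ₁=-0.019, ω₁=0.080, θ₂=-0.011, ω₂=0.021
apply F[26]=-0.582 → step 27: x=0.057, v=-0.127, θ₁=-0.017, ω₁=0.080, θ₂=-0.010, ω₂=0.023
apply F[27]=-0.458 → step 28: x=0.055, v=-0.130, θ₁=-0.016, ω₁=0.079, θ₂=-0.010, ω₂=0.025
apply F[28]=-0.346 → step 29: x=0.052, v=-0.132, θ₁=-0.014, ω₁=0.078, θ₂=-0.009, ω₂=0.027
apply F[29]=-0.247 → step 30: x=0.049, v=-0.134, θ₁=-0.012, ω₁=0.076, θ₂=-0.009, ω₂=0.028
apply F[30]=-0.158 → step 31: x=0.047, v=-0.134, θ₁=-0.011, ω₁=0.074, θ₂=-0.008, ω₂=0.029
apply F[31]=-0.080 → step 32: x=0.044, v=-0.134, θ₁=-0.009, ω₁=0.071, θ₂=-0.007, ω₂=0.030
apply F[32]=-0.012 → step 33: x=0.041, v=-0.133, θ₁=-0.008, ω₁=0.068, θ₂=-0.007, ω₂=0.030
apply F[33]=+0.049 → step 34: x=0.039, v=-0.131, θ₁=-0.007, ω₁=0.065, θ₂=-0.006, ω₂=0.031
apply F[34]=+0.103 → step 35: x=0.036, v=-0.130, θ₁=-0.005, ω₁=0.062, θ₂=-0.006, ω₂=0.031
apply F[35]=+0.149 → step 36: x=0.033, v=-0.127, θ₁=-0.004, ω₁=0.058, θ₂=-0.005, ω₂=0.031
apply F[36]=+0.189 → step 37: x=0.031, v=-0.125, θ₁=-0.003, ω₁=0.055, θ₂=-0.004, ω₂=0.030
apply F[37]=+0.223 → step 38: x=0.028, v=-0.122, θ₁=-0.002, ω₁=0.051, θ₂=-0.004, ω₂=0.030
apply F[38]=+0.253 → step 39: x=0.026, v=-0.119, θ₁=-0.001, ω₁=0.048, θ₂=-0.003, ω₂=0.029
apply F[39]=+0.278 → step 40: x=0.024, v=-0.116, θ₁=-0.000, ω₁=0.044, θ₂=-0.003, ω₂=0.028

Answer: x=0.024, v=-0.116, θ₁=-0.000, ω₁=0.044, θ₂=-0.003, ω₂=0.028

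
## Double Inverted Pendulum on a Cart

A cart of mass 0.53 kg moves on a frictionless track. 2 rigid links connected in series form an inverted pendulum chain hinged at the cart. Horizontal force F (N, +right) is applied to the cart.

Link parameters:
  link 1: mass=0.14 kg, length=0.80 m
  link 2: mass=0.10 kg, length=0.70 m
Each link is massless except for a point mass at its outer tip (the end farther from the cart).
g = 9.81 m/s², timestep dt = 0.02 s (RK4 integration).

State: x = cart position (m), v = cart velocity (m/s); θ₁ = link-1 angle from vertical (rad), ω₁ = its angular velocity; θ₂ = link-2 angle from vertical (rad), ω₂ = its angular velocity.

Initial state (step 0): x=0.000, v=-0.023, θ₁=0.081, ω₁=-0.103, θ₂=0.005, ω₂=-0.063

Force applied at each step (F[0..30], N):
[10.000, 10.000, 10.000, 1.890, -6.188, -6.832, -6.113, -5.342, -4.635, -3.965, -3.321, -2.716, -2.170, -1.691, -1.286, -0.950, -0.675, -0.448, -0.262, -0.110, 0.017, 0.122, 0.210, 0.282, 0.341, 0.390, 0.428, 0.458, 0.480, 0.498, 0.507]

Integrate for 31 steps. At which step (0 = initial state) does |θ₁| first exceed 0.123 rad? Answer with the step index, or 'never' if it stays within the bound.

Answer: never

Derivation:
apply F[0]=+10.000 → step 1: x=0.003, v=0.346, θ₁=0.075, ω₁=-0.530, θ₂=0.003, ω₂=-0.103
apply F[1]=+10.000 → step 2: x=0.014, v=0.717, θ₁=0.060, ω₁=-0.963, θ₂=0.001, ω₂=-0.137
apply F[2]=+10.000 → step 3: x=0.032, v=1.090, θ₁=0.036, ω₁=-1.409, θ₂=-0.002, ω₂=-0.160
apply F[3]=+1.890 → step 4: x=0.054, v=1.160, θ₁=0.007, ω₁=-1.487, θ₂=-0.005, ω₂=-0.171
apply F[4]=-6.188 → step 5: x=0.075, v=0.927, θ₁=-0.020, ω₁=-1.197, θ₂=-0.009, ω₂=-0.171
apply F[5]=-6.832 → step 6: x=0.091, v=0.672, θ₁=-0.041, ω₁=-0.889, θ₂=-0.012, ω₂=-0.162
apply F[6]=-6.113 → step 7: x=0.102, v=0.446, θ₁=-0.056, ω₁=-0.624, θ₂=-0.015, ω₂=-0.145
apply F[7]=-5.342 → step 8: x=0.109, v=0.250, θ₁=-0.066, ω₁=-0.403, θ₂=-0.018, ω₂=-0.123
apply F[8]=-4.635 → step 9: x=0.113, v=0.081, θ₁=-0.072, ω₁=-0.219, θ₂=-0.020, ω₂=-0.097
apply F[9]=-3.965 → step 10: x=0.113, v=-0.062, θ₁=-0.075, ω₁=-0.069, θ₂=-0.022, ω₂=-0.071
apply F[10]=-3.321 → step 11: x=0.111, v=-0.180, θ₁=-0.075, ω₁=0.051, θ₂=-0.023, ω₂=-0.045
apply F[11]=-2.716 → step 12: x=0.106, v=-0.276, θ₁=-0.073, ω₁=0.143, θ₂=-0.024, ω₂=-0.019
apply F[12]=-2.170 → step 13: x=0.100, v=-0.351, θ₁=-0.070, ω₁=0.211, θ₂=-0.024, ω₂=0.004
apply F[13]=-1.691 → step 14: x=0.092, v=-0.409, θ₁=-0.065, ω₁=0.258, θ₂=-0.023, ω₂=0.025
apply F[14]=-1.286 → step 15: x=0.083, v=-0.452, θ₁=-0.060, ω₁=0.290, θ₂=-0.023, ω₂=0.044
apply F[15]=-0.950 → step 16: x=0.074, v=-0.483, θ₁=-0.054, ω₁=0.308, θ₂=-0.022, ω₂=0.061
apply F[16]=-0.675 → step 17: x=0.064, v=-0.504, θ₁=-0.047, ω₁=0.317, θ₂=-0.020, ω₂=0.075
apply F[17]=-0.448 → step 18: x=0.054, v=-0.517, θ₁=-0.041, ω₁=0.318, θ₂=-0.019, ω₂=0.087
apply F[18]=-0.262 → step 19: x=0.044, v=-0.523, θ₁=-0.035, ω₁=0.314, θ₂=-0.017, ω₂=0.096
apply F[19]=-0.110 → step 20: x=0.033, v=-0.525, θ₁=-0.028, ω₁=0.305, θ₂=-0.015, ω₂=0.104
apply F[20]=+0.017 → step 21: x=0.023, v=-0.522, θ₁=-0.022, ω₁=0.293, θ₂=-0.013, ω₂=0.109
apply F[21]=+0.122 → step 22: x=0.012, v=-0.515, θ₁=-0.017, ω₁=0.279, θ₂=-0.011, ω₂=0.113
apply F[22]=+0.210 → step 23: x=0.002, v=-0.506, θ₁=-0.011, ω₁=0.263, θ₂=-0.008, ω₂=0.115
apply F[23]=+0.282 → step 24: x=-0.008, v=-0.495, θ₁=-0.006, ω₁=0.247, θ₂=-0.006, ω₂=0.116
apply F[24]=+0.341 → step 25: x=-0.018, v=-0.482, θ₁=-0.001, ω₁=0.229, θ₂=-0.004, ω₂=0.115
apply F[25]=+0.390 → step 26: x=-0.027, v=-0.467, θ₁=0.003, ω₁=0.212, θ₂=-0.001, ω₂=0.114
apply F[26]=+0.428 → step 27: x=-0.036, v=-0.451, θ₁=0.007, ω₁=0.194, θ₂=0.001, ω₂=0.111
apply F[27]=+0.458 → step 28: x=-0.045, v=-0.435, θ₁=0.011, ω₁=0.177, θ₂=0.003, ω₂=0.108
apply F[28]=+0.480 → step 29: x=-0.054, v=-0.418, θ₁=0.014, ω₁=0.160, θ₂=0.005, ω₂=0.104
apply F[29]=+0.498 → step 30: x=-0.062, v=-0.400, θ₁=0.017, ω₁=0.144, θ₂=0.007, ω₂=0.100
apply F[30]=+0.507 → step 31: x=-0.070, v=-0.383, θ₁=0.020, ω₁=0.129, θ₂=0.009, ω₂=0.095
max |θ₁| = 0.081 ≤ 0.123 over all 32 states.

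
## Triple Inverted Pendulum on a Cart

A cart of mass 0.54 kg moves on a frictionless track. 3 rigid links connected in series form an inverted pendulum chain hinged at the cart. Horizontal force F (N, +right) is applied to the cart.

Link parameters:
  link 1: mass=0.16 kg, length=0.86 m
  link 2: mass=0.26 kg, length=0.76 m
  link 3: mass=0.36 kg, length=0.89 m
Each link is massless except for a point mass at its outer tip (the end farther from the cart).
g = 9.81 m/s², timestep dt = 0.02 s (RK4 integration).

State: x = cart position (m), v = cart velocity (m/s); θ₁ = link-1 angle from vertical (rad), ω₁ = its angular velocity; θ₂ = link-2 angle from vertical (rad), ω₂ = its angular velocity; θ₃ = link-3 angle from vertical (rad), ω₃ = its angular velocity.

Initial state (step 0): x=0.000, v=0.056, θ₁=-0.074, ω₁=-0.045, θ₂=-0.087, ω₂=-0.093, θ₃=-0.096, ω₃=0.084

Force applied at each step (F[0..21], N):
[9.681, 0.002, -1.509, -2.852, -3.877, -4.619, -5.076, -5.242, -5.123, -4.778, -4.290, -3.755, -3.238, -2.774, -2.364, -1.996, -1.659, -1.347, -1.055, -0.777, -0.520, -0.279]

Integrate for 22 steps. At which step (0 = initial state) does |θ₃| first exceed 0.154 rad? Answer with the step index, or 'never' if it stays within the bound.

Answer: never

Derivation:
apply F[0]=+9.681 → step 1: x=0.005, v=0.433, θ₁=-0.079, ω₁=-0.490, θ₂=-0.089, ω₂=-0.104, θ₃=-0.094, ω₃=0.081
apply F[1]=+0.002 → step 2: x=0.014, v=0.456, θ₁=-0.090, ω₁=-0.531, θ₂=-0.091, ω₂=-0.109, θ₃=-0.093, ω₃=0.079
apply F[2]=-1.509 → step 3: x=0.023, v=0.426, θ₁=-0.100, ω₁=-0.521, θ₂=-0.093, ω₂=-0.106, θ₃=-0.091, ω₃=0.079
apply F[3]=-2.852 → step 4: x=0.030, v=0.351, θ₁=-0.110, ω₁=-0.467, θ₂=-0.095, ω₂=-0.094, θ₃=-0.090, ω₃=0.081
apply F[4]=-3.877 → step 5: x=0.036, v=0.241, θ₁=-0.118, ω₁=-0.383, θ₂=-0.097, ω₂=-0.073, θ₃=-0.088, ω₃=0.085
apply F[5]=-4.619 → step 6: x=0.040, v=0.106, θ₁=-0.125, ω₁=-0.278, θ₂=-0.098, ω₂=-0.045, θ₃=-0.086, ω₃=0.091
apply F[6]=-5.076 → step 7: x=0.040, v=-0.043, θ₁=-0.129, ω₁=-0.162, θ₂=-0.099, ω₂=-0.010, θ₃=-0.084, ω₃=0.099
apply F[7]=-5.242 → step 8: x=0.038, v=-0.197, θ₁=-0.131, ω₁=-0.045, θ₂=-0.099, ω₂=0.027, θ₃=-0.082, ω₃=0.108
apply F[8]=-5.123 → step 9: x=0.033, v=-0.346, θ₁=-0.131, ω₁=0.065, θ₂=-0.098, ω₂=0.066, θ₃=-0.080, ω₃=0.117
apply F[9]=-4.778 → step 10: x=0.024, v=-0.484, θ₁=-0.129, ω₁=0.162, θ₂=-0.096, ω₂=0.104, θ₃=-0.078, ω₃=0.128
apply F[10]=-4.290 → step 11: x=0.013, v=-0.605, θ₁=-0.125, ω₁=0.242, θ₂=-0.093, ω₂=0.140, θ₃=-0.075, ω₃=0.138
apply F[11]=-3.755 → step 12: x=0.000, v=-0.708, θ₁=-0.119, ω₁=0.305, θ₂=-0.090, ω₂=0.173, θ₃=-0.072, ω₃=0.148
apply F[12]=-3.238 → step 13: x=-0.015, v=-0.794, θ₁=-0.113, ω₁=0.353, θ₂=-0.087, ω₂=0.203, θ₃=-0.069, ω₃=0.158
apply F[13]=-2.774 → step 14: x=-0.031, v=-0.865, θ₁=-0.105, ω₁=0.389, θ₂=-0.082, ω₂=0.228, θ₃=-0.066, ω₃=0.167
apply F[14]=-2.364 → step 15: x=-0.049, v=-0.924, θ₁=-0.097, ω₁=0.414, θ₂=-0.077, ω₂=0.250, θ₃=-0.062, ω₃=0.175
apply F[15]=-1.996 → step 16: x=-0.068, v=-0.971, θ₁=-0.089, ω₁=0.432, θ₂=-0.072, ω₂=0.268, θ₃=-0.059, ω₃=0.183
apply F[16]=-1.659 → step 17: x=-0.088, v=-1.009, θ₁=-0.080, ω₁=0.443, θ₂=-0.067, ω₂=0.282, θ₃=-0.055, ω₃=0.189
apply F[17]=-1.347 → step 18: x=-0.108, v=-1.038, θ₁=-0.071, ω₁=0.449, θ₂=-0.061, ω₂=0.293, θ₃=-0.051, ω₃=0.195
apply F[18]=-1.055 → step 19: x=-0.129, v=-1.058, θ₁=-0.062, ω₁=0.450, θ₂=-0.055, ω₂=0.301, θ₃=-0.047, ω₃=0.199
apply F[19]=-0.777 → step 20: x=-0.151, v=-1.071, θ₁=-0.053, ω₁=0.447, θ₂=-0.049, ω₂=0.305, θ₃=-0.043, ω₃=0.203
apply F[20]=-0.520 → step 21: x=-0.172, v=-1.077, θ₁=-0.045, ω₁=0.440, θ₂=-0.043, ω₂=0.307, θ₃=-0.039, ω₃=0.205
apply F[21]=-0.279 → step 22: x=-0.194, v=-1.076, θ₁=-0.036, ω₁=0.429, θ₂=-0.037, ω₂=0.307, θ₃=-0.035, ω₃=0.207
max |θ₃| = 0.096 ≤ 0.154 over all 23 states.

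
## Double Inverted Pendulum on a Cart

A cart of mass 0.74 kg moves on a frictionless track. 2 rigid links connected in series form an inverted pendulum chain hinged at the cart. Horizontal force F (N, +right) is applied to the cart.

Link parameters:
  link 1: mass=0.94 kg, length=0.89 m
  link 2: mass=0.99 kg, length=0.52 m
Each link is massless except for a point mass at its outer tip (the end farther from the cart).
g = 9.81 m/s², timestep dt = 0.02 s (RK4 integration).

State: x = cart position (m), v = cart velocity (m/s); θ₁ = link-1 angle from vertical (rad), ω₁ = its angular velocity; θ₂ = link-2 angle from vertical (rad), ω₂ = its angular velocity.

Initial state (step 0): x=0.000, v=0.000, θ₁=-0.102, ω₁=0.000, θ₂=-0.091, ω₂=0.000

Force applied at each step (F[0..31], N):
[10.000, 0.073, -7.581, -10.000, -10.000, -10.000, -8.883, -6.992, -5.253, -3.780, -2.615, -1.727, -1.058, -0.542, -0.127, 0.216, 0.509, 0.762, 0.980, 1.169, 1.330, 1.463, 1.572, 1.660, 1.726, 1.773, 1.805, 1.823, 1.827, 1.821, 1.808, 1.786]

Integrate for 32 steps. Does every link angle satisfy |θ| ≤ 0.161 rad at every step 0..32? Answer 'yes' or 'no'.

Answer: yes

Derivation:
apply F[0]=+10.000 → step 1: x=0.003, v=0.314, θ₁=-0.106, ω₁=-0.376, θ₂=-0.091, ω₂=0.008
apply F[1]=+0.073 → step 2: x=0.010, v=0.369, θ₁=-0.114, ω₁=-0.466, θ₂=-0.091, ω₂=0.022
apply F[2]=-7.581 → step 3: x=0.016, v=0.228, θ₁=-0.122, ω₁=-0.342, θ₂=-0.090, ω₂=0.045
apply F[3]=-10.000 → step 4: x=0.018, v=0.029, θ₁=-0.127, ω₁=-0.156, θ₂=-0.089, ω₂=0.075
apply F[4]=-10.000 → step 5: x=0.017, v=-0.168, θ₁=-0.128, ω₁=0.025, θ₂=-0.087, ω₂=0.110
apply F[5]=-10.000 → step 6: x=0.012, v=-0.366, θ₁=-0.126, ω₁=0.207, θ₂=-0.084, ω₂=0.146
apply F[6]=-8.883 → step 7: x=0.003, v=-0.537, θ₁=-0.121, ω₁=0.360, θ₂=-0.081, ω₂=0.181
apply F[7]=-6.992 → step 8: x=-0.009, v=-0.664, θ₁=-0.112, ω₁=0.466, θ₂=-0.077, ω₂=0.211
apply F[8]=-5.253 → step 9: x=-0.023, v=-0.750, θ₁=-0.102, ω₁=0.532, θ₂=-0.073, ω₂=0.237
apply F[9]=-3.780 → step 10: x=-0.039, v=-0.803, θ₁=-0.091, ω₁=0.563, θ₂=-0.068, ω₂=0.257
apply F[10]=-2.615 → step 11: x=-0.055, v=-0.831, θ₁=-0.080, ω₁=0.571, θ₂=-0.062, ω₂=0.273
apply F[11]=-1.727 → step 12: x=-0.072, v=-0.841, θ₁=-0.069, ω₁=0.562, θ₂=-0.057, ω₂=0.284
apply F[12]=-1.058 → step 13: x=-0.089, v=-0.838, θ₁=-0.058, ω₁=0.543, θ₂=-0.051, ω₂=0.291
apply F[13]=-0.542 → step 14: x=-0.105, v=-0.827, θ₁=-0.047, ω₁=0.518, θ₂=-0.045, ω₂=0.294
apply F[14]=-0.127 → step 15: x=-0.122, v=-0.809, θ₁=-0.037, ω₁=0.490, θ₂=-0.039, ω₂=0.294
apply F[15]=+0.216 → step 16: x=-0.138, v=-0.788, θ₁=-0.028, ω₁=0.459, θ₂=-0.034, ω₂=0.291
apply F[16]=+0.509 → step 17: x=-0.153, v=-0.762, θ₁=-0.019, ω₁=0.427, θ₂=-0.028, ω₂=0.285
apply F[17]=+0.762 → step 18: x=-0.168, v=-0.734, θ₁=-0.010, ω₁=0.395, θ₂=-0.022, ω₂=0.277
apply F[18]=+0.980 → step 19: x=-0.183, v=-0.705, θ₁=-0.003, ω₁=0.363, θ₂=-0.017, ω₂=0.267
apply F[19]=+1.169 → step 20: x=-0.196, v=-0.673, θ₁=0.004, ω₁=0.331, θ₂=-0.011, ω₂=0.256
apply F[20]=+1.330 → step 21: x=-0.209, v=-0.641, θ₁=0.010, ω₁=0.300, θ₂=-0.006, ω₂=0.244
apply F[21]=+1.463 → step 22: x=-0.222, v=-0.608, θ₁=0.016, ω₁=0.270, θ₂=-0.002, ω₂=0.230
apply F[22]=+1.572 → step 23: x=-0.234, v=-0.575, θ₁=0.021, ω₁=0.242, θ₂=0.003, ω₂=0.216
apply F[23]=+1.660 → step 24: x=-0.245, v=-0.542, θ₁=0.026, ω₁=0.214, θ₂=0.007, ω₂=0.202
apply F[24]=+1.726 → step 25: x=-0.255, v=-0.510, θ₁=0.030, ω₁=0.188, θ₂=0.011, ω₂=0.188
apply F[25]=+1.773 → step 26: x=-0.265, v=-0.478, θ₁=0.033, ω₁=0.164, θ₂=0.014, ω₂=0.173
apply F[26]=+1.805 → step 27: x=-0.275, v=-0.447, θ₁=0.036, ω₁=0.141, θ₂=0.018, ω₂=0.158
apply F[27]=+1.823 → step 28: x=-0.283, v=-0.417, θ₁=0.039, ω₁=0.120, θ₂=0.021, ω₂=0.144
apply F[28]=+1.827 → step 29: x=-0.291, v=-0.388, θ₁=0.041, ω₁=0.100, θ₂=0.024, ω₂=0.130
apply F[29]=+1.821 → step 30: x=-0.299, v=-0.361, θ₁=0.043, ω₁=0.083, θ₂=0.026, ω₂=0.117
apply F[30]=+1.808 → step 31: x=-0.306, v=-0.334, θ₁=0.044, ω₁=0.066, θ₂=0.028, ω₂=0.104
apply F[31]=+1.786 → step 32: x=-0.312, v=-0.309, θ₁=0.046, ω₁=0.052, θ₂=0.030, ω₂=0.092
Max |angle| over trajectory = 0.128 rad; bound = 0.161 → within bound.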